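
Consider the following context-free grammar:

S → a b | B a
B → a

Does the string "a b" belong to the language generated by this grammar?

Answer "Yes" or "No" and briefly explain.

Yes - a valid derivation exists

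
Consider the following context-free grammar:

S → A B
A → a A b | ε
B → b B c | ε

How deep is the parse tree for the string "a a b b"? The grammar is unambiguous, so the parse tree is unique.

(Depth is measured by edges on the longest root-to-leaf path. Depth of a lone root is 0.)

4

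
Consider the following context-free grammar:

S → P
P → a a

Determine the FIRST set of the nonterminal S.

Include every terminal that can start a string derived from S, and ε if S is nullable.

We compute FIRST(S) using the standard algorithm.
FIRST(P) = {a}
FIRST(S) = {a}
Therefore, FIRST(S) = {a}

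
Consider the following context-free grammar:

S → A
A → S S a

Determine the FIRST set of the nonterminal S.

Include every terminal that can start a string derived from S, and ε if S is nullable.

We compute FIRST(S) using the standard algorithm.
FIRST(A) = {}
FIRST(S) = {}
Therefore, FIRST(S) = {}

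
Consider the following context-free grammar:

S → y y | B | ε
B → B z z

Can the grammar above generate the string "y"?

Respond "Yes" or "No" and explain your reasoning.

No - no valid derivation exists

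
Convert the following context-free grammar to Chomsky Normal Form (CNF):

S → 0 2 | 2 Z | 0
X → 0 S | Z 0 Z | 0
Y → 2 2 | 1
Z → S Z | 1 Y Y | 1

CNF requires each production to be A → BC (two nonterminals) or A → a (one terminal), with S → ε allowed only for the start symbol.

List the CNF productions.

T0 → 0; T2 → 2; S → 0; X → 0; Y → 1; T1 → 1; Z → 1; S → T0 T2; S → T2 Z; X → T0 S; X → Z X0; X0 → T0 Z; Y → T2 T2; Z → S Z; Z → T1 X1; X1 → Y Y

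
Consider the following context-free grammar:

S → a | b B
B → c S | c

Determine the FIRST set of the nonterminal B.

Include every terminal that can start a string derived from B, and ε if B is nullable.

We compute FIRST(B) using the standard algorithm.
FIRST(B) = {c}
FIRST(S) = {a, b}
Therefore, FIRST(B) = {c}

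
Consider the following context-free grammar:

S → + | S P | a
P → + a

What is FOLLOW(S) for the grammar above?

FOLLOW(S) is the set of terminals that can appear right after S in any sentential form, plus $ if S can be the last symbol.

We compute FOLLOW(S) using the standard algorithm.
FOLLOW(S) starts with {$}.
FIRST(P) = {+}
FIRST(S) = {+, a}
FOLLOW(P) = {$, +}
FOLLOW(S) = {$, +}
Therefore, FOLLOW(S) = {$, +}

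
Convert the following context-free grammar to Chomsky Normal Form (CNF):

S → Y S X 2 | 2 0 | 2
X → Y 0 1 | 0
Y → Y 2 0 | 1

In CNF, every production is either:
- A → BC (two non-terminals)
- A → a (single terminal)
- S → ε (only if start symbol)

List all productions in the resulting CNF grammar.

T2 → 2; T0 → 0; S → 2; T1 → 1; X → 0; Y → 1; S → Y X0; X0 → S X1; X1 → X T2; S → T2 T0; X → Y X2; X2 → T0 T1; Y → Y X3; X3 → T2 T0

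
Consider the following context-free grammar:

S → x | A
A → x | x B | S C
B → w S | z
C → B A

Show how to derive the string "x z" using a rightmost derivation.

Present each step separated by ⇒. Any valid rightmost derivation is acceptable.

S ⇒ A ⇒ x B ⇒ x z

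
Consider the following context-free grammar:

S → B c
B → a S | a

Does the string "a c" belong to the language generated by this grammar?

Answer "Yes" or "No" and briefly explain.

Yes - a valid derivation exists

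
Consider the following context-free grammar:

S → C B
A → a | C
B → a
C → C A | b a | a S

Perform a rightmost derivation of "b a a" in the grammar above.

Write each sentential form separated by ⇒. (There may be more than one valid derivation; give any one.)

S ⇒ C B ⇒ C a ⇒ b a a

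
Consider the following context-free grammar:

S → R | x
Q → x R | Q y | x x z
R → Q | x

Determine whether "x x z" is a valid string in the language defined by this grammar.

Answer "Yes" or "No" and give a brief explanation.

Yes - a valid derivation exists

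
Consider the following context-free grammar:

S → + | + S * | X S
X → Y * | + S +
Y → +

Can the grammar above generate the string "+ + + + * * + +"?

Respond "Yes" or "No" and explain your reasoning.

Yes - a valid derivation exists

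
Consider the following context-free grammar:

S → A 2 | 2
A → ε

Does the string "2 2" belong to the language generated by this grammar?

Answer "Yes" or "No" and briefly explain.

No - no valid derivation exists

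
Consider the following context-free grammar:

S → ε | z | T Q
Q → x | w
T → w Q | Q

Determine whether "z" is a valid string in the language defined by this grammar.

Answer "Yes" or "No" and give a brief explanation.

Yes - a valid derivation exists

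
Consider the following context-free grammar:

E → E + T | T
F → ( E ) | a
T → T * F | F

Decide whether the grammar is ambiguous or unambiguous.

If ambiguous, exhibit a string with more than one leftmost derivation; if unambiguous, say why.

Unambiguous - every string in the language has a unique leftmost derivation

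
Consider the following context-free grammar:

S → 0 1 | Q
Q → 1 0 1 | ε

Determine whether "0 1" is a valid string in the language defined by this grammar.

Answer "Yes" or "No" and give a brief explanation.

Yes - a valid derivation exists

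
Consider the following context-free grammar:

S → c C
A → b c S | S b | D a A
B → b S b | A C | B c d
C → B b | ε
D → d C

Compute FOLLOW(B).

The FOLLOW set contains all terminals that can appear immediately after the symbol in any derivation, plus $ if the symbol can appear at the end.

We compute FOLLOW(B) using the standard algorithm.
FOLLOW(S) starts with {$}.
FIRST(A) = {b, c, d}
FIRST(B) = {b, c, d}
FIRST(C) = {b, c, d, ε}
FIRST(D) = {d}
FIRST(S) = {c}
FOLLOW(A) = {b, c, d}
FOLLOW(B) = {b, c}
FOLLOW(C) = {$, a, b, c, d}
FOLLOW(D) = {a}
FOLLOW(S) = {$, b, c, d}
Therefore, FOLLOW(B) = {b, c}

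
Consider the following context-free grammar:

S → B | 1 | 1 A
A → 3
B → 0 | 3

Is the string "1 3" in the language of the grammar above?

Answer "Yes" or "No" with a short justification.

Yes - a valid derivation exists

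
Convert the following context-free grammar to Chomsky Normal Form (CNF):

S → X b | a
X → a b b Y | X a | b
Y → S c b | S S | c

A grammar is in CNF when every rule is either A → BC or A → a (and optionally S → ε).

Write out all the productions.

TB → b; S → a; TA → a; X → b; TC → c; Y → c; S → X TB; X → TA X0; X0 → TB X1; X1 → TB Y; X → X TA; Y → S X2; X2 → TC TB; Y → S S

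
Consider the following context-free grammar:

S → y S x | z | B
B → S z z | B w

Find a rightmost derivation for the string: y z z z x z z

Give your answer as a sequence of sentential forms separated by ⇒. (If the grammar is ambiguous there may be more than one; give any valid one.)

S ⇒ B ⇒ S z z ⇒ y S x z z ⇒ y B x z z ⇒ y S z z x z z ⇒ y z z z x z z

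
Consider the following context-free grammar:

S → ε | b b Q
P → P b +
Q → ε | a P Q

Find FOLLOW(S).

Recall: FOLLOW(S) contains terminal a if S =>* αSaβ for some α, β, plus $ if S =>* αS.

We compute FOLLOW(S) using the standard algorithm.
FOLLOW(S) starts with {$}.
FIRST(P) = {}
FIRST(Q) = {a, ε}
FIRST(S) = {b, ε}
FOLLOW(P) = {$, a, b}
FOLLOW(Q) = {$}
FOLLOW(S) = {$}
Therefore, FOLLOW(S) = {$}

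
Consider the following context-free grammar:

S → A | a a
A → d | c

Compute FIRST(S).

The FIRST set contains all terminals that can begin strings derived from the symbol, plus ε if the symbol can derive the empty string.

We compute FIRST(S) using the standard algorithm.
FIRST(A) = {c, d}
FIRST(S) = {a, c, d}
Therefore, FIRST(S) = {a, c, d}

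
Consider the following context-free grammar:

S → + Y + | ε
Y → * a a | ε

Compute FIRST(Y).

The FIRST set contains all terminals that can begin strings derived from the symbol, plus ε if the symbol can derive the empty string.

We compute FIRST(Y) using the standard algorithm.
FIRST(S) = {+, ε}
FIRST(Y) = {*, ε}
Therefore, FIRST(Y) = {*, ε}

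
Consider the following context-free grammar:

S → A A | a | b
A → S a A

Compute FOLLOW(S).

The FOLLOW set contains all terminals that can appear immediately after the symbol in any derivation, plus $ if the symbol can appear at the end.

We compute FOLLOW(S) using the standard algorithm.
FOLLOW(S) starts with {$}.
FIRST(A) = {a, b}
FIRST(S) = {a, b}
FOLLOW(A) = {$, a, b}
FOLLOW(S) = {$, a}
Therefore, FOLLOW(S) = {$, a}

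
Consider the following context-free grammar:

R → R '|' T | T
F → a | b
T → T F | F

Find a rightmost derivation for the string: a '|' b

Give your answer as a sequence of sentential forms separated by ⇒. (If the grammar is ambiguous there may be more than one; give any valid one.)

R ⇒ R '|' T ⇒ R '|' F ⇒ R '|' b ⇒ T '|' b ⇒ F '|' b ⇒ a '|' b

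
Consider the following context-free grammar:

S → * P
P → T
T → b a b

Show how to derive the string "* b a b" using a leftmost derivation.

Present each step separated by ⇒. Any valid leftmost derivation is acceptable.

S ⇒ * P ⇒ * T ⇒ * b a b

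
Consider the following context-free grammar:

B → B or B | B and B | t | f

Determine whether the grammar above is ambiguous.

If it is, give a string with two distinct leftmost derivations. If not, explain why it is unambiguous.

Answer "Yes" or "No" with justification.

Yes - the string 'f or t and f or t and f' has two distinct leftmost derivations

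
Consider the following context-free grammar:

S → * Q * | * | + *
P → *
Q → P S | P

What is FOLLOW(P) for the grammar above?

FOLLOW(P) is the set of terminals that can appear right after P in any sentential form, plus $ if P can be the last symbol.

We compute FOLLOW(P) using the standard algorithm.
FOLLOW(S) starts with {$}.
FIRST(P) = {*}
FIRST(Q) = {*}
FIRST(S) = {*, +}
FOLLOW(P) = {*, +}
FOLLOW(Q) = {*}
FOLLOW(S) = {$, *}
Therefore, FOLLOW(P) = {*, +}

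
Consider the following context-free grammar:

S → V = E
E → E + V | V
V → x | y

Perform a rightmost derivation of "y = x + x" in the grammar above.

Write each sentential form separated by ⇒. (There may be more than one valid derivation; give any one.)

S ⇒ V = E ⇒ V = E + V ⇒ V = E + x ⇒ V = V + x ⇒ V = x + x ⇒ y = x + x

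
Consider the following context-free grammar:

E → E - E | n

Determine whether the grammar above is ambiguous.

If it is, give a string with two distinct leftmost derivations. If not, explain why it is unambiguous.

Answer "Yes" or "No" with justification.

Yes - the string 'n - n - n - n' has two distinct leftmost derivations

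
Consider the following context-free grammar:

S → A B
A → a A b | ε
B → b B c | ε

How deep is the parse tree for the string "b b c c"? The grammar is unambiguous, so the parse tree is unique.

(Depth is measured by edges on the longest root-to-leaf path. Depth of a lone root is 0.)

4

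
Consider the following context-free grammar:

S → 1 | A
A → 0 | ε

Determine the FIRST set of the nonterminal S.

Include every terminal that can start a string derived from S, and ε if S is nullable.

We compute FIRST(S) using the standard algorithm.
FIRST(A) = {0, ε}
FIRST(S) = {0, 1, ε}
Therefore, FIRST(S) = {0, 1, ε}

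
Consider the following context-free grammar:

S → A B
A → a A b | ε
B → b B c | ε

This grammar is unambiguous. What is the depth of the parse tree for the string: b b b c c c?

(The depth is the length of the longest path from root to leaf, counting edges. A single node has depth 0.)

5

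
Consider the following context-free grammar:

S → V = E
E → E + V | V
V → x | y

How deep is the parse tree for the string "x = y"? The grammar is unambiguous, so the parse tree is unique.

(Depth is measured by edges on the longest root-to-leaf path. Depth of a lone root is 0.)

3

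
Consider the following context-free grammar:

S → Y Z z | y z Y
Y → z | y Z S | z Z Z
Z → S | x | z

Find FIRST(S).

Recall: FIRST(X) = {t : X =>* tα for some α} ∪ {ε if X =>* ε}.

We compute FIRST(S) using the standard algorithm.
FIRST(S) = {y, z}
FIRST(Y) = {y, z}
FIRST(Z) = {x, y, z}
Therefore, FIRST(S) = {y, z}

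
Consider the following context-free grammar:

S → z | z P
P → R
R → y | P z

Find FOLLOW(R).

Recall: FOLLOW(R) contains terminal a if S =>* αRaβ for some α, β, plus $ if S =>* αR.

We compute FOLLOW(R) using the standard algorithm.
FOLLOW(S) starts with {$}.
FIRST(P) = {y}
FIRST(R) = {y}
FIRST(S) = {z}
FOLLOW(P) = {$, z}
FOLLOW(R) = {$, z}
FOLLOW(S) = {$}
Therefore, FOLLOW(R) = {$, z}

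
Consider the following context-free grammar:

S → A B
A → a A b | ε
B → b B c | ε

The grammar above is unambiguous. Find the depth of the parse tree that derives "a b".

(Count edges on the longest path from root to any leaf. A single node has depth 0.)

3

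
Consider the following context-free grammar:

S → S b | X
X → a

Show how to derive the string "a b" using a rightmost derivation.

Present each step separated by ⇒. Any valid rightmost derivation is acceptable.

S ⇒ S b ⇒ X b ⇒ a b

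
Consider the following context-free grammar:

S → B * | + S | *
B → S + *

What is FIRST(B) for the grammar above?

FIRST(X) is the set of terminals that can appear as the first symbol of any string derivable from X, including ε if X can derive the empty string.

We compute FIRST(B) using the standard algorithm.
FIRST(B) = {*, +}
FIRST(S) = {*, +}
Therefore, FIRST(B) = {*, +}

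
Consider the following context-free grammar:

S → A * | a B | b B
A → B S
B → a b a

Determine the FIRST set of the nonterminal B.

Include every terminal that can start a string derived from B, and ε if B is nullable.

We compute FIRST(B) using the standard algorithm.
FIRST(A) = {a}
FIRST(B) = {a}
FIRST(S) = {a, b}
Therefore, FIRST(B) = {a}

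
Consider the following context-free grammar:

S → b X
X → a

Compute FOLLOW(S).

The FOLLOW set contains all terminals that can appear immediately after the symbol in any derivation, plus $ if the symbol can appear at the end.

We compute FOLLOW(S) using the standard algorithm.
FOLLOW(S) starts with {$}.
FIRST(S) = {b}
FIRST(X) = {a}
FOLLOW(S) = {$}
FOLLOW(X) = {$}
Therefore, FOLLOW(S) = {$}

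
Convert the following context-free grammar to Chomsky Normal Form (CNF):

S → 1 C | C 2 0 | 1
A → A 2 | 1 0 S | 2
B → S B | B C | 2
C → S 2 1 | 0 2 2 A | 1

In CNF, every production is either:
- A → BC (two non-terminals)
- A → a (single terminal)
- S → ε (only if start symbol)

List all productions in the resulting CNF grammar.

T1 → 1; T2 → 2; T0 → 0; S → 1; A → 2; B → 2; C → 1; S → T1 C; S → C X0; X0 → T2 T0; A → A T2; A → T1 X1; X1 → T0 S; B → S B; B → B C; C → S X2; X2 → T2 T1; C → T0 X3; X3 → T2 X4; X4 → T2 A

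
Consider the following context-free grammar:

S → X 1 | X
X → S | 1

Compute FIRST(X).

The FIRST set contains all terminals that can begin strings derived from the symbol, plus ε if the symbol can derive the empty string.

We compute FIRST(X) using the standard algorithm.
FIRST(S) = {1}
FIRST(X) = {1}
Therefore, FIRST(X) = {1}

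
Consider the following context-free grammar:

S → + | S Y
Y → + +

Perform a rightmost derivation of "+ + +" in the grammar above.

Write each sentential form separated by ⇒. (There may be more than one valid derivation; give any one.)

S ⇒ S Y ⇒ S + + ⇒ + + +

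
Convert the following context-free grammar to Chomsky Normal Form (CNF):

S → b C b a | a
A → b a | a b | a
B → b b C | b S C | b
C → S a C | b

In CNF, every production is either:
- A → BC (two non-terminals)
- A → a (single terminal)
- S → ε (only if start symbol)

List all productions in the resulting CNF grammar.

TB → b; TA → a; S → a; A → a; B → b; C → b; S → TB X0; X0 → C X1; X1 → TB TA; A → TB TA; A → TA TB; B → TB X2; X2 → TB C; B → TB X3; X3 → S C; C → S X4; X4 → TA C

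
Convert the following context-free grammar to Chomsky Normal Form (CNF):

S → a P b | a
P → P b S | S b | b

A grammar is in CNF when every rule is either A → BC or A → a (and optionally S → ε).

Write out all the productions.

TA → a; TB → b; S → a; P → b; S → TA X0; X0 → P TB; P → P X1; X1 → TB S; P → S TB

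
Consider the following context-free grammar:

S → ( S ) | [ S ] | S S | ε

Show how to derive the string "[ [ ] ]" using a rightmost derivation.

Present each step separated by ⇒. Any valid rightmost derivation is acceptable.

S ⇒ [ S ] ⇒ [ [ S ] ] ⇒ [ [ ] ]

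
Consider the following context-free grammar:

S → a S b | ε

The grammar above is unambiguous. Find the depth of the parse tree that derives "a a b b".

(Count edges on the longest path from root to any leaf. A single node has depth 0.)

3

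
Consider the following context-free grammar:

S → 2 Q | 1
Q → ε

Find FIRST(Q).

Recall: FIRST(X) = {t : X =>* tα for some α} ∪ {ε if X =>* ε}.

We compute FIRST(Q) using the standard algorithm.
FIRST(Q) = {ε}
FIRST(S) = {1, 2}
Therefore, FIRST(Q) = {ε}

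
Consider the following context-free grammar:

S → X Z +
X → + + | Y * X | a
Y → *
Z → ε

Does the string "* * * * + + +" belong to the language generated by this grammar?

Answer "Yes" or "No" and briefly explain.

Yes - a valid derivation exists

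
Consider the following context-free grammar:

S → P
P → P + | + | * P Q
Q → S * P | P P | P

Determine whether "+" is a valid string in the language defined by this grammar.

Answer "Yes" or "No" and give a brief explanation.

Yes - a valid derivation exists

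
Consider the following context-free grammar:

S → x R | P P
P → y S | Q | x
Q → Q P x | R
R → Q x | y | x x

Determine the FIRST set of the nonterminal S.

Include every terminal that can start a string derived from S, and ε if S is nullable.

We compute FIRST(S) using the standard algorithm.
FIRST(P) = {x, y}
FIRST(Q) = {x, y}
FIRST(R) = {x, y}
FIRST(S) = {x, y}
Therefore, FIRST(S) = {x, y}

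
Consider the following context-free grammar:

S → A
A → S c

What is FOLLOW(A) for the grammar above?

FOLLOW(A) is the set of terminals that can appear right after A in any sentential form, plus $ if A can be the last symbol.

We compute FOLLOW(A) using the standard algorithm.
FOLLOW(S) starts with {$}.
FIRST(A) = {}
FIRST(S) = {}
FOLLOW(A) = {$, c}
FOLLOW(S) = {$, c}
Therefore, FOLLOW(A) = {$, c}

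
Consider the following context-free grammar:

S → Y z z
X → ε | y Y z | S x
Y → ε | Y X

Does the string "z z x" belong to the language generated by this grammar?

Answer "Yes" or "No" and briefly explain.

No - no valid derivation exists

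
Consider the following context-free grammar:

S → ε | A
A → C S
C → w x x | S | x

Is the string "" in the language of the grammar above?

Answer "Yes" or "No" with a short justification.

Yes - a valid derivation exists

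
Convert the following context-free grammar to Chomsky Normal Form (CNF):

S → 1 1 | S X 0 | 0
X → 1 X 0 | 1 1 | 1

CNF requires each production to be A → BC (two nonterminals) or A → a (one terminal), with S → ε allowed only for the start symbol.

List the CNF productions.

T1 → 1; T0 → 0; S → 0; X → 1; S → T1 T1; S → S X0; X0 → X T0; X → T1 X1; X1 → X T0; X → T1 T1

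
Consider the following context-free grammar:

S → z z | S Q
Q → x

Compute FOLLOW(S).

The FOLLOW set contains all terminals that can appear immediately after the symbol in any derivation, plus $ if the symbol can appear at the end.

We compute FOLLOW(S) using the standard algorithm.
FOLLOW(S) starts with {$}.
FIRST(Q) = {x}
FIRST(S) = {z}
FOLLOW(Q) = {$, x}
FOLLOW(S) = {$, x}
Therefore, FOLLOW(S) = {$, x}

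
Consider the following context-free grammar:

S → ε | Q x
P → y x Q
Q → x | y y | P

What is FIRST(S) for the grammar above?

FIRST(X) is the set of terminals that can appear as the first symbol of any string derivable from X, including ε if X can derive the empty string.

We compute FIRST(S) using the standard algorithm.
FIRST(P) = {y}
FIRST(Q) = {x, y}
FIRST(S) = {x, y, ε}
Therefore, FIRST(S) = {x, y, ε}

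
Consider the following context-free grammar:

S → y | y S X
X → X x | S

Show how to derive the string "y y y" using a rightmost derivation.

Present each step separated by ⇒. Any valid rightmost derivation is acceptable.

S ⇒ y S X ⇒ y S S ⇒ y S y ⇒ y y y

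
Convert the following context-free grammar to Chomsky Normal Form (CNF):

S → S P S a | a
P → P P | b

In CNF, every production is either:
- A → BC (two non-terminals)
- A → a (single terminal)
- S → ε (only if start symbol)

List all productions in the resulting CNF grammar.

TA → a; S → a; P → b; S → S X0; X0 → P X1; X1 → S TA; P → P P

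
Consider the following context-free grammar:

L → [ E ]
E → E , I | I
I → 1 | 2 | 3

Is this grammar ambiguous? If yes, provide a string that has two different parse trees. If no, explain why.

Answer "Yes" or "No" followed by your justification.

No - the grammar is unambiguous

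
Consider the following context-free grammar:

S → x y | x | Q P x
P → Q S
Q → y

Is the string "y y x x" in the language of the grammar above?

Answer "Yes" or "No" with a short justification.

Yes - a valid derivation exists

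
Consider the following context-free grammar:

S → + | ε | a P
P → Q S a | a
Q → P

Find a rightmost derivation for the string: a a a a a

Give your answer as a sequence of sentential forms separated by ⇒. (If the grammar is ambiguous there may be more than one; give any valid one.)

S ⇒ a P ⇒ a Q S a ⇒ a Q a P a ⇒ a Q a a a ⇒ a P a a a ⇒ a a a a a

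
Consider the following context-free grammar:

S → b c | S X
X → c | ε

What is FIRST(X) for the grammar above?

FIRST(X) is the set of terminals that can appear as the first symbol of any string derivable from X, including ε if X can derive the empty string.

We compute FIRST(X) using the standard algorithm.
FIRST(S) = {b}
FIRST(X) = {c, ε}
Therefore, FIRST(X) = {c, ε}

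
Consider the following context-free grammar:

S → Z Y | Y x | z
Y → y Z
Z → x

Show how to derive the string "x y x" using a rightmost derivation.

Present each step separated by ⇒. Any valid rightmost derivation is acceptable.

S ⇒ Z Y ⇒ Z y Z ⇒ Z y x ⇒ x y x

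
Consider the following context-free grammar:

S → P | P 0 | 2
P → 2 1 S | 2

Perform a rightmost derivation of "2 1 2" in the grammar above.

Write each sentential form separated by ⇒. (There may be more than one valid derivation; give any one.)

S ⇒ P ⇒ 2 1 S ⇒ 2 1 2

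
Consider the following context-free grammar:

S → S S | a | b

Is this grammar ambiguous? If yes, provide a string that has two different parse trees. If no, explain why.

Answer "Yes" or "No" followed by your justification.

Yes - the string 'a b a b a' has two distinct leftmost derivations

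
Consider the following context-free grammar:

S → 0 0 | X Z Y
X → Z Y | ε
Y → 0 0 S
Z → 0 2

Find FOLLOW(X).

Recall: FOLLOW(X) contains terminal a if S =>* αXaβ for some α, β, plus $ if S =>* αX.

We compute FOLLOW(X) using the standard algorithm.
FOLLOW(S) starts with {$}.
FIRST(S) = {0}
FIRST(X) = {0, ε}
FIRST(Y) = {0}
FIRST(Z) = {0}
FOLLOW(S) = {$, 0}
FOLLOW(X) = {0}
FOLLOW(Y) = {$, 0}
FOLLOW(Z) = {0}
Therefore, FOLLOW(X) = {0}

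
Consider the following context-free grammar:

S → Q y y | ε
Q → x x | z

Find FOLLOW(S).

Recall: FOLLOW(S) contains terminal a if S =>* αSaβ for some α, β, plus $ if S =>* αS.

We compute FOLLOW(S) using the standard algorithm.
FOLLOW(S) starts with {$}.
FIRST(Q) = {x, z}
FIRST(S) = {x, z, ε}
FOLLOW(Q) = {y}
FOLLOW(S) = {$}
Therefore, FOLLOW(S) = {$}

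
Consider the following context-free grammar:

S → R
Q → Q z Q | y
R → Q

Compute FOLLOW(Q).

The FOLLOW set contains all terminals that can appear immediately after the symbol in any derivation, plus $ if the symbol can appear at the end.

We compute FOLLOW(Q) using the standard algorithm.
FOLLOW(S) starts with {$}.
FIRST(Q) = {y}
FIRST(R) = {y}
FIRST(S) = {y}
FOLLOW(Q) = {$, z}
FOLLOW(R) = {$}
FOLLOW(S) = {$}
Therefore, FOLLOW(Q) = {$, z}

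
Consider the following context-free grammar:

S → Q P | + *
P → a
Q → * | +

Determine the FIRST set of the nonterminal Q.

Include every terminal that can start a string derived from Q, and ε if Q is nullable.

We compute FIRST(Q) using the standard algorithm.
FIRST(P) = {a}
FIRST(Q) = {*, +}
FIRST(S) = {*, +}
Therefore, FIRST(Q) = {*, +}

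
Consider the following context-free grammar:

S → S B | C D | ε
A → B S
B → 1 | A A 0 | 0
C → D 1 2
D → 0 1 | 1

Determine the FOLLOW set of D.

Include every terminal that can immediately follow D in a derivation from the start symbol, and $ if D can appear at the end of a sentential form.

We compute FOLLOW(D) using the standard algorithm.
FOLLOW(S) starts with {$}.
FIRST(A) = {0, 1}
FIRST(B) = {0, 1}
FIRST(C) = {0, 1}
FIRST(D) = {0, 1}
FIRST(S) = {0, 1, ε}
FOLLOW(A) = {0, 1}
FOLLOW(B) = {$, 0, 1}
FOLLOW(C) = {0, 1}
FOLLOW(D) = {$, 0, 1}
FOLLOW(S) = {$, 0, 1}
Therefore, FOLLOW(D) = {$, 0, 1}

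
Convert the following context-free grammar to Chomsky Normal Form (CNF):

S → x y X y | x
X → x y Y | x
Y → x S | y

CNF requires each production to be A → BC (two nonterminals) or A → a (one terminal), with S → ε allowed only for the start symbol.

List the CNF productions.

TX → x; TY → y; S → x; X → x; Y → y; S → TX X0; X0 → TY X1; X1 → X TY; X → TX X2; X2 → TY Y; Y → TX S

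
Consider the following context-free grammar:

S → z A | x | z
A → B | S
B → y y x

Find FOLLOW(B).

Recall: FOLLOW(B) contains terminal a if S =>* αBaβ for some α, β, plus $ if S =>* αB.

We compute FOLLOW(B) using the standard algorithm.
FOLLOW(S) starts with {$}.
FIRST(A) = {x, y, z}
FIRST(B) = {y}
FIRST(S) = {x, z}
FOLLOW(A) = {$}
FOLLOW(B) = {$}
FOLLOW(S) = {$}
Therefore, FOLLOW(B) = {$}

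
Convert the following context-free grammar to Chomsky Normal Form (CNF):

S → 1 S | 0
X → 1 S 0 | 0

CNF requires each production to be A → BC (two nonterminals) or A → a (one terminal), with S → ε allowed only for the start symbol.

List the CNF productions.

T1 → 1; S → 0; T0 → 0; X → 0; S → T1 S; X → T1 X0; X0 → S T0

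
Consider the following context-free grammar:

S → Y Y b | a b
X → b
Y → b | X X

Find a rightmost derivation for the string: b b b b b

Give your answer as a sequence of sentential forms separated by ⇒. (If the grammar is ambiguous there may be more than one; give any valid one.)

S ⇒ Y Y b ⇒ Y X X b ⇒ Y X b b ⇒ Y b b b ⇒ X X b b b ⇒ X b b b b ⇒ b b b b b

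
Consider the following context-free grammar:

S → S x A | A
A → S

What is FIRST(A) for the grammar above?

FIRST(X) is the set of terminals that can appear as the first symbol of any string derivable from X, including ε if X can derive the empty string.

We compute FIRST(A) using the standard algorithm.
FIRST(A) = {}
FIRST(S) = {}
Therefore, FIRST(A) = {}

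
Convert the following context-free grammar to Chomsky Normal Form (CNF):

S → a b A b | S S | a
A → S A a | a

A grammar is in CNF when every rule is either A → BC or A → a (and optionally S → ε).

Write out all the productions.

TA → a; TB → b; S → a; A → a; S → TA X0; X0 → TB X1; X1 → A TB; S → S S; A → S X2; X2 → A TA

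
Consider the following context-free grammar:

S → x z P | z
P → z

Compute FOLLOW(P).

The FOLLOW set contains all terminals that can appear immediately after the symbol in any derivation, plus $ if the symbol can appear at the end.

We compute FOLLOW(P) using the standard algorithm.
FOLLOW(S) starts with {$}.
FIRST(P) = {z}
FIRST(S) = {x, z}
FOLLOW(P) = {$}
FOLLOW(S) = {$}
Therefore, FOLLOW(P) = {$}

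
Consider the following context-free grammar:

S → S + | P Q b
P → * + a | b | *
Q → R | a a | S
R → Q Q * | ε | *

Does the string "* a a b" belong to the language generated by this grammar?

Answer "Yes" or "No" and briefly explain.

Yes - a valid derivation exists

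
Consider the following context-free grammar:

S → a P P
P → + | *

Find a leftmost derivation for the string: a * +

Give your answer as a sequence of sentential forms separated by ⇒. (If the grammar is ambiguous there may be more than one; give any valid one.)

S ⇒ a P P ⇒ a * P ⇒ a * +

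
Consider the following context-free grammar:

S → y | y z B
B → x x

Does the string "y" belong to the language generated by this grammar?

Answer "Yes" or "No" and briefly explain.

Yes - a valid derivation exists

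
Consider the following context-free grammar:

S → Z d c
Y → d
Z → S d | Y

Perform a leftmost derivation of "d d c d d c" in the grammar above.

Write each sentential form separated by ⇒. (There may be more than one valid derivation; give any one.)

S ⇒ Z d c ⇒ S d d c ⇒ Z d c d d c ⇒ Y d c d d c ⇒ d d c d d c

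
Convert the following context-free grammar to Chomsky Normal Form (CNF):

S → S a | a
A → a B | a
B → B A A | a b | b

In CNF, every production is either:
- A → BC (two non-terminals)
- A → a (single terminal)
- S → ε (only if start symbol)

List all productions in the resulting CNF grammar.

TA → a; S → a; A → a; TB → b; B → b; S → S TA; A → TA B; B → B X0; X0 → A A; B → TA TB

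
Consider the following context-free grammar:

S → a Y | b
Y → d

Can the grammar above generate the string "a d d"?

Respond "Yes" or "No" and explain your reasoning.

No - no valid derivation exists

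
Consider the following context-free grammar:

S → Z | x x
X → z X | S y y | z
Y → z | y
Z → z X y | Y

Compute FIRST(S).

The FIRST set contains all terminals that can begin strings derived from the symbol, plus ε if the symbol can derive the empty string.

We compute FIRST(S) using the standard algorithm.
FIRST(S) = {x, y, z}
FIRST(X) = {x, y, z}
FIRST(Y) = {y, z}
FIRST(Z) = {y, z}
Therefore, FIRST(S) = {x, y, z}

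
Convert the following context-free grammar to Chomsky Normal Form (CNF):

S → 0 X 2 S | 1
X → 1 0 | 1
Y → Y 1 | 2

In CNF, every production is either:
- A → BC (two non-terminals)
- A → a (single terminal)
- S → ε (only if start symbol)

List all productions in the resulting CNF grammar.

T0 → 0; T2 → 2; S → 1; T1 → 1; X → 1; Y → 2; S → T0 X0; X0 → X X1; X1 → T2 S; X → T1 T0; Y → Y T1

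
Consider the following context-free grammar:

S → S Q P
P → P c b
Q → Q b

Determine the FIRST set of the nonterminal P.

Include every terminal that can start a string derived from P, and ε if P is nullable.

We compute FIRST(P) using the standard algorithm.
FIRST(P) = {}
FIRST(Q) = {}
FIRST(S) = {}
Therefore, FIRST(P) = {}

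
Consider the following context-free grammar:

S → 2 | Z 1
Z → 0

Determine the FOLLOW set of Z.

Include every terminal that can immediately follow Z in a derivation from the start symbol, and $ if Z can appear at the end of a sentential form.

We compute FOLLOW(Z) using the standard algorithm.
FOLLOW(S) starts with {$}.
FIRST(S) = {0, 2}
FIRST(Z) = {0}
FOLLOW(S) = {$}
FOLLOW(Z) = {1}
Therefore, FOLLOW(Z) = {1}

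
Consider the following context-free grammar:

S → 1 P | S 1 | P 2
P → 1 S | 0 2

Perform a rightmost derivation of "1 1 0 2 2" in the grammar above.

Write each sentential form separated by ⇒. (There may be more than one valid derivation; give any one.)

S ⇒ 1 P ⇒ 1 1 S ⇒ 1 1 P 2 ⇒ 1 1 0 2 2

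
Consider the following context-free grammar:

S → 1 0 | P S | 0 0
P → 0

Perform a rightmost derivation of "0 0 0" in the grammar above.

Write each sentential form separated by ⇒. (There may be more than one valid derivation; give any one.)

S ⇒ P S ⇒ P 0 0 ⇒ 0 0 0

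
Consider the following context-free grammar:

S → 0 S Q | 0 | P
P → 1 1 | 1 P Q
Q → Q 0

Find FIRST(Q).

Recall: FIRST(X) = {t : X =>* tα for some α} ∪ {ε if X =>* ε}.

We compute FIRST(Q) using the standard algorithm.
FIRST(P) = {1}
FIRST(Q) = {}
FIRST(S) = {0, 1}
Therefore, FIRST(Q) = {}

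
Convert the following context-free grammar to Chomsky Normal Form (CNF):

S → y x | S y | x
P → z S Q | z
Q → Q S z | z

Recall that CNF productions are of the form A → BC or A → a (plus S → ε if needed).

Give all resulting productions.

TY → y; TX → x; S → x; TZ → z; P → z; Q → z; S → TY TX; S → S TY; P → TZ X0; X0 → S Q; Q → Q X1; X1 → S TZ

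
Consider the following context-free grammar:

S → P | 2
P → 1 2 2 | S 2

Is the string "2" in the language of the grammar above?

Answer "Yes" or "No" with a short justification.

Yes - a valid derivation exists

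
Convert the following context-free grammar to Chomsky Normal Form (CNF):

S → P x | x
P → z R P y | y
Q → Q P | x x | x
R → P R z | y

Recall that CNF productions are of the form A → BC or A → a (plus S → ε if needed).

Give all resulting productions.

TX → x; S → x; TZ → z; TY → y; P → y; Q → x; R → y; S → P TX; P → TZ X0; X0 → R X1; X1 → P TY; Q → Q P; Q → TX TX; R → P X2; X2 → R TZ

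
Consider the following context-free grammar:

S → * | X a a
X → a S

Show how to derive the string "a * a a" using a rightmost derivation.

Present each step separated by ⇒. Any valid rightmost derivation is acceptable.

S ⇒ X a a ⇒ a S a a ⇒ a * a a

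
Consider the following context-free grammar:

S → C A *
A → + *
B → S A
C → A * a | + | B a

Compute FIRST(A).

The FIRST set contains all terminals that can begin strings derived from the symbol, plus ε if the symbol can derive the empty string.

We compute FIRST(A) using the standard algorithm.
FIRST(A) = {+}
FIRST(B) = {+}
FIRST(C) = {+}
FIRST(S) = {+}
Therefore, FIRST(A) = {+}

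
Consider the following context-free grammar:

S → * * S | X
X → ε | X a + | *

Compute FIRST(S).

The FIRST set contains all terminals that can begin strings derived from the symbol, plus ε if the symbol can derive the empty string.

We compute FIRST(S) using the standard algorithm.
FIRST(S) = {*, a, ε}
FIRST(X) = {*, a, ε}
Therefore, FIRST(S) = {*, a, ε}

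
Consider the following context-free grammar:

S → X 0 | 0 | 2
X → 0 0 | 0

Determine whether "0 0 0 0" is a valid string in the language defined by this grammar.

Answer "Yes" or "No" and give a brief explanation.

No - no valid derivation exists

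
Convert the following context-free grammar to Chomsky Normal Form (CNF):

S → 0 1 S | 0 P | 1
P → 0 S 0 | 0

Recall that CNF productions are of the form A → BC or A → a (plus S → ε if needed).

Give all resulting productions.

T0 → 0; T1 → 1; S → 1; P → 0; S → T0 X0; X0 → T1 S; S → T0 P; P → T0 X1; X1 → S T0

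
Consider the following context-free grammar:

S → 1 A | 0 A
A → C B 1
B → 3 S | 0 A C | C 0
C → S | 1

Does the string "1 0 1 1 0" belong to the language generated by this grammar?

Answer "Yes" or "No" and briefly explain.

No - no valid derivation exists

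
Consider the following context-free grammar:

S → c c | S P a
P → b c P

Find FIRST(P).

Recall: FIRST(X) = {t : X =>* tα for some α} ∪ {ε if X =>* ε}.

We compute FIRST(P) using the standard algorithm.
FIRST(P) = {b}
FIRST(S) = {c}
Therefore, FIRST(P) = {b}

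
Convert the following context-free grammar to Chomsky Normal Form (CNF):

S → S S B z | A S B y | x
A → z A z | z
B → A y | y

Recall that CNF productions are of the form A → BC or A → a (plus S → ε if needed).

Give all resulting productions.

TZ → z; TY → y; S → x; A → z; B → y; S → S X0; X0 → S X1; X1 → B TZ; S → A X2; X2 → S X3; X3 → B TY; A → TZ X4; X4 → A TZ; B → A TY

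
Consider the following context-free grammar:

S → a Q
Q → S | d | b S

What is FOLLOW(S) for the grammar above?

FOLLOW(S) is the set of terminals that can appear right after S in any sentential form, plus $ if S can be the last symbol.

We compute FOLLOW(S) using the standard algorithm.
FOLLOW(S) starts with {$}.
FIRST(Q) = {a, b, d}
FIRST(S) = {a}
FOLLOW(Q) = {$}
FOLLOW(S) = {$}
Therefore, FOLLOW(S) = {$}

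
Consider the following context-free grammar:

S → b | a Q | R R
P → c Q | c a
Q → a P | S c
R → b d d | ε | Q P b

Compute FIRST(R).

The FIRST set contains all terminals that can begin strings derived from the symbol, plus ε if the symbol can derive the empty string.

We compute FIRST(R) using the standard algorithm.
FIRST(P) = {c}
FIRST(Q) = {a, b, c}
FIRST(R) = {a, b, c, ε}
FIRST(S) = {a, b, c, ε}
Therefore, FIRST(R) = {a, b, c, ε}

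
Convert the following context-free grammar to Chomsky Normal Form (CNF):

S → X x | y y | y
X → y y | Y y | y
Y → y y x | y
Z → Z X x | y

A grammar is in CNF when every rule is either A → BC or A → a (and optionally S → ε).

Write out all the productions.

TX → x; TY → y; S → y; X → y; Y → y; Z → y; S → X TX; S → TY TY; X → TY TY; X → Y TY; Y → TY X0; X0 → TY TX; Z → Z X1; X1 → X TX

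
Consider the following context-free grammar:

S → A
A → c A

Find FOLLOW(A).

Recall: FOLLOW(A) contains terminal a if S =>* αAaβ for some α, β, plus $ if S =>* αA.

We compute FOLLOW(A) using the standard algorithm.
FOLLOW(S) starts with {$}.
FIRST(A) = {c}
FIRST(S) = {c}
FOLLOW(A) = {$}
FOLLOW(S) = {$}
Therefore, FOLLOW(A) = {$}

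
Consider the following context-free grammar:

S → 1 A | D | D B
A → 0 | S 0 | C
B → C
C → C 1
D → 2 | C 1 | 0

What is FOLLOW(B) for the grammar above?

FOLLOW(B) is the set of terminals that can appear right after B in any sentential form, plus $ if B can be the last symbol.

We compute FOLLOW(B) using the standard algorithm.
FOLLOW(S) starts with {$}.
FIRST(A) = {0, 1, 2}
FIRST(B) = {}
FIRST(C) = {}
FIRST(D) = {0, 2}
FIRST(S) = {0, 1, 2}
FOLLOW(A) = {$, 0}
FOLLOW(B) = {$, 0}
FOLLOW(C) = {$, 0, 1}
FOLLOW(D) = {$, 0}
FOLLOW(S) = {$, 0}
Therefore, FOLLOW(B) = {$, 0}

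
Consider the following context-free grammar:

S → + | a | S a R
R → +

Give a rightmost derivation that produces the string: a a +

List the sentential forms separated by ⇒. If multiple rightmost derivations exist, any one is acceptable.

S ⇒ S a R ⇒ S a + ⇒ a a +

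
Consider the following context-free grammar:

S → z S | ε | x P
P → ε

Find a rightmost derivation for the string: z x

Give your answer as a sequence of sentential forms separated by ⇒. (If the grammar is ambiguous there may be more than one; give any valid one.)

S ⇒ z S ⇒ z x P ⇒ z x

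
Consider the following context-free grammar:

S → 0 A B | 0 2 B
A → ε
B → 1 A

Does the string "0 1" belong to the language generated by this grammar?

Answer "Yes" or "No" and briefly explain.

Yes - a valid derivation exists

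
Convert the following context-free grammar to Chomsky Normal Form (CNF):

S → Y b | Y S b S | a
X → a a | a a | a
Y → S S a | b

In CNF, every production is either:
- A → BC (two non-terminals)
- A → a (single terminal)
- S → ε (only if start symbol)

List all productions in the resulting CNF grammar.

TB → b; S → a; TA → a; X → a; Y → b; S → Y TB; S → Y X0; X0 → S X1; X1 → TB S; X → TA TA; X → TA TA; Y → S X2; X2 → S TA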